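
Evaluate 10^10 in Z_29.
10 = 8 + 2 (binary 1010). Repeated squaring mod 29: 10^1 ≡ 10; 10^2 ≡ 10² = 100 ≡ 13; 10^4 ≡ 13² = 169 ≡ 24; 10^8 ≡ 24² = 576 ≡ 25. Multiply: 10^10 = 10^8 × 10^2 ≡ 25 × 13 (mod 29): 25 × 13 = 325 ≡ 6. So 10^10 ≡ 6 (mod 29).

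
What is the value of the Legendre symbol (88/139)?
(88/139) = 88^{69} mod 139 = -1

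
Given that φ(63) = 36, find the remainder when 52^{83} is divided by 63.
By Euler: 52^{36} ≡ 1 (mod 63) since gcd(52, 63) = 1. 83 = 2×36 + 11. So 52^{83} ≡ 52^{11} ≡ 40 (mod 63)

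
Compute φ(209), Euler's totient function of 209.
180

Prime factorization: 209 = 11 × 19
Using the formula φ(n) = n × Π(1 - 1/p) for each prime factor p:
φ(209) = 209 × (1 - 1/11) × (1 - 1/19)
φ(209) = 180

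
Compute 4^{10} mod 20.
16

Using successive squaring:
Binary expansion of 10: 1010
Powers of 4 mod 20 (each is the square of the previous):
  4^1 ≡ 4 (mod 20)
  4^2 ≡ 4² = 16 ≡ 16 (mod 20)
  4^4 ≡ 16² = 256 ≡ 16 (mod 20)
  4^8 ≡ 16² = 256 ≡ 16 (mod 20)
10 = 8 + 2, so 4^10 = 4^8 × 4^2 ≡ 16 × 16 (mod 20)
Multiplying step by step:
  16 × 16 = 256 ≡ 16 (mod 20)
Result: 4^10 ≡ 16 (mod 20)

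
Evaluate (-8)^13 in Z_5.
Using Fermat: (-8)^{4} ≡ 1 (mod 5). 13 ≡ 1 (mod 4). So (-8)^{13} ≡ (-8)^{1} ≡ 2 (mod 5)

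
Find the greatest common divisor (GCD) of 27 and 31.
1

Using the Euclidean algorithm:
27 = 0 × 31 + 27
31 = 1 × 27 + 4
27 = 6 × 4 + 3
4 = 1 × 3 + 1
3 = 3 × 1 + 0

GCD(27, 31) = 1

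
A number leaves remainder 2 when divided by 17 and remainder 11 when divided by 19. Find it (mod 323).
M = 17 × 19 = 323. M₁ = 19, y₁ ≡ 9 (mod 17). M₂ = 17, y₂ ≡ 9 (mod 19). t = 2×19×9 + 11×17×9 ≡ 87 (mod 323)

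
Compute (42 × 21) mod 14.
0

(42 × 21) = 882
882 mod 14 = 0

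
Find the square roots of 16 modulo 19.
The square roots of 16 mod 19 are 4 and 15. Verify: 4² = 16 ≡ 16 (mod 19)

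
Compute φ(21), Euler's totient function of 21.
12

Prime factorization: 21 = 3 × 7
Using the formula φ(n) = n × Π(1 - 1/p) for each prime factor p:
φ(21) = 21 × (1 - 1/3) × (1 - 1/7)
φ(21) = 12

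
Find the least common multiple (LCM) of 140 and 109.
15260

First find GCD(140, 109) using the Euclidean algorithm:
140 = 1 × 109 + 31
109 = 3 × 31 + 16
31 = 1 × 16 + 15
16 = 1 × 15 + 1
15 = 15 × 1 + 0
GCD(140, 109) = 1

LCM formula: LCM(a, b) = (a × b) / GCD(a, b)
LCM(140, 109) = (140 × 109) / 1
LCM(140, 109) = 15260 / 1
LCM(140, 109) = 15260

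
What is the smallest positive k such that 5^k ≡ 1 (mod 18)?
Powers of 5 mod 18: 5^1≡5, 5^2≡7, 5^3≡17, 5^4≡13, 5^5≡11, 5^6≡1. Order = 6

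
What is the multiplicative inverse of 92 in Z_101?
92^(-1) ≡ 56 (mod 101). Verification: 92 × 56 = 5152 ≡ 1 (mod 101)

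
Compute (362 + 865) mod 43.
23

(362 + 865) = 1227
1227 mod 43 = 23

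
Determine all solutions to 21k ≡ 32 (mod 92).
76

Since gcd(21, 92) = 1 divides 32, a solution exists.
Multiply both sides by the inverse of 21 mod 92:
  21^(-1) mod 92 = 57
  x ≡ 57 × 32 ≡ 1824 ≡ 76 (mod 92)
Verification: 21 × 76 = 1596 = 17 × 92 + 32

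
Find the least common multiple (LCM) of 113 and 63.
7119

First find GCD(113, 63) using the Euclidean algorithm:
113 = 1 × 63 + 50
63 = 1 × 50 + 13
50 = 3 × 13 + 11
13 = 1 × 11 + 2
11 = 5 × 2 + 1
2 = 2 × 1 + 0
GCD(113, 63) = 1

LCM formula: LCM(a, b) = (a × b) / GCD(a, b)
LCM(113, 63) = (113 × 63) / 1
LCM(113, 63) = 7119 / 1
LCM(113, 63) = 7119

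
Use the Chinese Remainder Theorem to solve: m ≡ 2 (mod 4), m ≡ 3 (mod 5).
M = 4 × 5 = 20. M₁ = 5, y₁ ≡ 1 (mod 4). M₂ = 4, y₂ ≡ 4 (mod 5). m = 2×5×1 + 3×4×4 ≡ 18 (mod 20)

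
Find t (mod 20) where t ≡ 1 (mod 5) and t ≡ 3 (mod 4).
M = 5 × 4 = 20. M₁ = 4, y₁ ≡ 4 (mod 5). M₂ = 5, y₂ ≡ 1 (mod 4). t = 1×4×4 + 3×5×1 ≡ 11 (mod 20)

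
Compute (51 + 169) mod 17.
16

(51 + 169) = 220
220 mod 17 = 16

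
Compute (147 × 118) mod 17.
6

(147 × 118) = 17346
17346 mod 17 = 6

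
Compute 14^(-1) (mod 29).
14^(-1) ≡ 27 (mod 29). Verification: 14 × 27 = 378 ≡ 1 (mod 29)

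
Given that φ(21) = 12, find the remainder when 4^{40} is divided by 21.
By Euler: 4^{12} ≡ 1 (mod 21) since gcd(4, 21) = 1. 40 = 3×12 + 4. So 4^{40} ≡ 4^{4} ≡ 4 (mod 21)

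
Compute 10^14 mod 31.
Using repeated squaring. 14 = 8 + 4 + 2 (binary 1110). Repeated squaring mod 31: 10^1 ≡ 10; 10^2 ≡ 10² = 100 ≡ 7; 10^4 ≡ 7² = 49 ≡ 18; 10^8 ≡ 18² = 324 ≡ 14. Multiply: 10^14 = 10^8 × 10^4 × 10^2 ≡ 14 × 18 × 7 (mod 31): 14 × 18 = 252 ≡ 4; 4 × 7 = 28 ≡ 28. So 10^14 ≡ 28 (mod 31).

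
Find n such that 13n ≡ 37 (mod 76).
73

Since gcd(13, 76) = 1 divides 37, a solution exists.
Multiply both sides by the inverse of 13 mod 76:
  13^(-1) mod 76 = 41
  x ≡ 41 × 37 ≡ 1517 ≡ 73 (mod 76)
Verification: 13 × 73 = 949 = 12 × 76 + 37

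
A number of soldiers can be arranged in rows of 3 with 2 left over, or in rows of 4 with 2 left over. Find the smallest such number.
M = 3 × 4 = 12. M₁ = 4, y₁ ≡ 1 (mod 3). M₂ = 3, y₂ ≡ 3 (mod 4). y = 2×4×1 + 2×3×3 ≡ 2 (mod 12). The smallest positive such number is 2.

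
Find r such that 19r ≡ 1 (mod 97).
19^(-1) ≡ 46 (mod 97). Verification: 19 × 46 = 874 ≡ 1 (mod 97)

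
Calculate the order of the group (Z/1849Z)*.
1806

Prime factorization: 1849 = 43^2
Using the formula φ(n) = n × Π(1 - 1/p) for each prime factor p:
φ(1849) = 1849 × (1 - 1/43)
φ(1849) = 1806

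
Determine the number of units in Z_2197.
2028

Prime factorization: 2197 = 13^3
Using the formula φ(n) = n × Π(1 - 1/p) for each prime factor p:
φ(2197) = 2197 × (1 - 1/13)
φ(2197) = 2028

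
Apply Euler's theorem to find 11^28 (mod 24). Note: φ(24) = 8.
By Euler: 11^{8} ≡ 1 (mod 24) since gcd(11, 24) = 1. 28 = 3×8 + 4. So 11^{28} ≡ 11^{4} ≡ 1 (mod 24)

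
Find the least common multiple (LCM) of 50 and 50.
50

First find GCD(50, 50) using the Euclidean algorithm:
50 = 1 × 50 + 0
GCD(50, 50) = 50

LCM formula: LCM(a, b) = (a × b) / GCD(a, b)
LCM(50, 50) = (50 × 50) / 50
LCM(50, 50) = 2500 / 50
LCM(50, 50) = 50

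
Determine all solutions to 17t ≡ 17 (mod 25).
1

Since gcd(17, 25) = 1 divides 17, a solution exists.
Multiply both sides by the inverse of 17 mod 25:
  17^(-1) mod 25 = 3
  x ≡ 3 × 17 ≡ 51 ≡ 1 (mod 25)
Verification: 17 × 1 = 17 = 0 × 25 + 17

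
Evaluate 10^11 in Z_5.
Using repeated squaring. 10 ≡ 0 (mod 5). 11 = 8 + 2 + 1 (binary 1011). Repeated squaring mod 5: 0^1 ≡ 0; 0^2 ≡ 0² = 0 ≡ 0; 0^4 ≡ 0² = 0 ≡ 0; 0^8 ≡ 0² = 0 ≡ 0. Multiply: 10^11 ≡ 0^8 × 0^2 × 0^1 ≡ 0 × 0 × 0 (mod 5): 0 × 0 = 0 ≡ 0; 0 × 0 = 0 ≡ 0. So 10^11 ≡ 0 (mod 5).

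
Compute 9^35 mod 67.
Using repeated squaring. 35 = 32 + 2 + 1 (binary 100011). Repeated squaring mod 67: 9^1 ≡ 9; 9^2 ≡ 9² = 81 ≡ 14; 9^4 ≡ 14² = 196 ≡ 62; 9^8 ≡ 62² = 3844 ≡ 25; 9^16 ≡ 25² = 625 ≡ 22; 9^32 ≡ 22² = 484 ≡ 15. Multiply: 9^35 = 9^32 × 9^2 × 9^1 ≡ 15 × 14 × 9 (mod 67): 15 × 14 = 210 ≡ 9; 9 × 9 = 81 ≡ 14. So 9^35 ≡ 14 (mod 67).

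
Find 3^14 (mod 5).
Using Fermat: 3^{4} ≡ 1 (mod 5). 14 ≡ 2 (mod 4). So 3^{14} ≡ 3^{2} ≡ 4 (mod 5)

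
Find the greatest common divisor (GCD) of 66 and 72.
6

Using the Euclidean algorithm:
66 = 0 × 72 + 66
72 = 1 × 66 + 6
66 = 11 × 6 + 0

GCD(66, 72) = 6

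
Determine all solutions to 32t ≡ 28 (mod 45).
29

Since gcd(32, 45) = 1 divides 28, a solution exists.
Multiply both sides by the inverse of 32 mod 45:
  32^(-1) mod 45 = 38
  x ≡ 38 × 28 ≡ 1064 ≡ 29 (mod 45)
Verification: 32 × 29 = 928 = 20 × 45 + 28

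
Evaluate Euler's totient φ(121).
110

Prime factorization: 121 = 11^2
Using the formula φ(n) = n × Π(1 - 1/p) for each prime factor p:
φ(121) = 121 × (1 - 1/11)
φ(121) = 110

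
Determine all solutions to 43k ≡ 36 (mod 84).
36

Since gcd(43, 84) = 1 divides 36, a solution exists.
Multiply both sides by the inverse of 43 mod 84:
  43^(-1) mod 84 = 43
  x ≡ 43 × 36 ≡ 1548 ≡ 36 (mod 84)
Verification: 43 × 36 = 1548 = 18 × 84 + 36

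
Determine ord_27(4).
Powers of 4 mod 27: 4^1≡4, 4^2≡16, 4^3≡10, 4^4≡13, 4^5≡25, 4^6≡19, 4^7≡22, 4^8≡7, 4^9≡1. Order = 9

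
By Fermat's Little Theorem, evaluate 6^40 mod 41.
By Fermat's Little Theorem, 6^{40} ≡ 1 (mod 41) since 41 is prime and gcd(6, 41) = 1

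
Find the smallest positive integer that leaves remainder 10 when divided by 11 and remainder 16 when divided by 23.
M = 11 × 23 = 253. M₁ = 23, y₁ ≡ 1 (mod 11). M₂ = 11, y₂ ≡ 21 (mod 23). y = 10×23×1 + 16×11×21 ≡ 131 (mod 253). The smallest positive such number is 131.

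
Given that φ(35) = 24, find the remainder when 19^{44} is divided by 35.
By Euler: 19^{24} ≡ 1 (mod 35) since gcd(19, 35) = 1. 44 = 1×24 + 20. So 19^{44} ≡ 19^{20} ≡ 11 (mod 35)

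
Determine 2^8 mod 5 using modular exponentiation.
8 = 8 (binary 1000). Repeated squaring mod 5: 2^1 ≡ 2; 2^2 ≡ 2² = 4 ≡ 4; 2^4 ≡ 4² = 16 ≡ 1; 2^8 ≡ 1² = 1 ≡ 1. So 2^8 ≡ 1 (mod 5).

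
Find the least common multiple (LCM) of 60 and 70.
420

First find GCD(60, 70) using the Euclidean algorithm:
60 = 0 × 70 + 60
70 = 1 × 60 + 10
60 = 6 × 10 + 0
GCD(60, 70) = 10

LCM formula: LCM(a, b) = (a × b) / GCD(a, b)
LCM(60, 70) = (60 × 70) / 10
LCM(60, 70) = 4200 / 10
LCM(60, 70) = 420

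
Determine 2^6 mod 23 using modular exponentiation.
6 = 4 + 2 (binary 110). Repeated squaring mod 23: 2^1 ≡ 2; 2^2 ≡ 2² = 4 ≡ 4; 2^4 ≡ 4² = 16 ≡ 16. Multiply: 2^6 = 2^4 × 2^2 ≡ 16 × 4 (mod 23): 16 × 4 = 64 ≡ 18. So 2^6 ≡ 18 (mod 23).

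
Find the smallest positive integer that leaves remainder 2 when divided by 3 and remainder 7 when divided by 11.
M = 3 × 11 = 33. M₁ = 11, y₁ ≡ 2 (mod 3). M₂ = 3, y₂ ≡ 4 (mod 11). y = 2×11×2 + 7×3×4 ≡ 29 (mod 33). The smallest positive such number is 29.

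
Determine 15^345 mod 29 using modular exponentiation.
Using Fermat: 15^{28} ≡ 1 (mod 29). 345 ≡ 9 (mod 28). So 15^{345} ≡ 15^{9} ≡ 26 (mod 29)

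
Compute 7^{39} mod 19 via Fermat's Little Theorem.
1

By Fermat's Little Theorem, a^(p-1) ≡ 1 (mod p) for prime p and gcd(a, p) = 1
Here p = 19, so 7^18 ≡ 1 (mod 19)
We can reduce the exponent: 39 mod 18 = 3
So 7^39 ≡ 7^3 (mod 19)
Computing: 7^3 mod 19 = 1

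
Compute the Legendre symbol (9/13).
(9/13) = 9^{6} mod 13 = 1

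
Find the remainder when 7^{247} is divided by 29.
By Fermat: 7^{28} ≡ 1 (mod 29). 247 = 8×28 + 23. So 7^{247} ≡ 7^{23} ≡ 20 (mod 29)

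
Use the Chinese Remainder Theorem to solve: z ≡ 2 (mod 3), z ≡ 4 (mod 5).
M = 3 × 5 = 15. M₁ = 5, y₁ ≡ 2 (mod 3). M₂ = 3, y₂ ≡ 2 (mod 5). z = 2×5×2 + 4×3×2 ≡ 14 (mod 15)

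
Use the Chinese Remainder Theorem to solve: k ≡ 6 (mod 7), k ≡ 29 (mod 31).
M = 7 × 31 = 217. M₁ = 31, y₁ ≡ 5 (mod 7). M₂ = 7, y₂ ≡ 9 (mod 31). k = 6×31×5 + 29×7×9 ≡ 153 (mod 217)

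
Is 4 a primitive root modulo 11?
No

To verify, check if 4^(10/q) ≢ 1 (mod 11) for each prime divisor q of 10
Divisors of 10 = 10: [1, 2, 5, 10]
  4^(10/2) = 4^5 ≡ 1 (mod 11)
  4^(10/5) = 4^2 ≡ 5 (mod 11)
Conclusion: 4 is not a primitive root modulo 11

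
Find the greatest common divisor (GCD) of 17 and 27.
1

Using the Euclidean algorithm:
17 = 0 × 27 + 17
27 = 1 × 17 + 10
17 = 1 × 10 + 7
10 = 1 × 7 + 3
7 = 2 × 3 + 1
3 = 3 × 1 + 0

GCD(17, 27) = 1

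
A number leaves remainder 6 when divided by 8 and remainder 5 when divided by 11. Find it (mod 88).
M = 8 × 11 = 88. M₁ = 11, y₁ ≡ 3 (mod 8). M₂ = 8, y₂ ≡ 7 (mod 11). n = 6×11×3 + 5×8×7 ≡ 38 (mod 88)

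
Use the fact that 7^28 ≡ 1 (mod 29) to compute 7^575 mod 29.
By Fermat: 7^{28} ≡ 1 (mod 29). 575 ≡ 15 (mod 28). So 7^{575} ≡ 7^{15} ≡ 7 (mod 29)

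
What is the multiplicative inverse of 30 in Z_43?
30^(-1) ≡ 33 (mod 43). Verification: 30 × 33 = 990 ≡ 1 (mod 43)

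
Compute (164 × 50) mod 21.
10

(164 × 50) = 8200
8200 mod 21 = 10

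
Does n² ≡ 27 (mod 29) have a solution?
By Euler's criterion: 27^{14} ≡ 28 (mod 29). Since this equals -1 (≡ 28), 27 is not a QR.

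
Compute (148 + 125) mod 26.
13

(148 + 125) = 273
273 mod 26 = 13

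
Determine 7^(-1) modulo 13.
7^(-1) ≡ 2 (mod 13). Verification: 7 × 2 = 14 ≡ 1 (mod 13)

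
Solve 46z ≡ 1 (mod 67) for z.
46^(-1) ≡ 51 (mod 67). Verification: 46 × 51 = 2346 ≡ 1 (mod 67)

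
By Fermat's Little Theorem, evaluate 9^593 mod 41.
By Fermat: 9^{40} ≡ 1 (mod 41). 593 ≡ 33 (mod 40). So 9^{593} ≡ 9^{33} ≡ 9 (mod 41)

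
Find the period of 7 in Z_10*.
Powers of 7 mod 10: 7^1≡7, 7^2≡9, 7^3≡3, 7^4≡1. Order = 4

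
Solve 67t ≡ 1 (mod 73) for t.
12

Using Extended Euclidean Algorithm:
gcd(67, 73) = 1
Bezout coefficients: 67 × 12 + 73 × -11 = 1
So 67 × 12 ≡ 1 (mod 73)
The inverse is 12 mod 73 = 12
Verification: 67 × 12 = 804 = 11 × 73 + 1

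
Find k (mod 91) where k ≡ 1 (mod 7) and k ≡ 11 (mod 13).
M = 7 × 13 = 91. M₁ = 13, y₁ ≡ 6 (mod 7). M₂ = 7, y₂ ≡ 2 (mod 13). k = 1×13×6 + 11×7×2 ≡ 50 (mod 91)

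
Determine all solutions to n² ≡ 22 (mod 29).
The square roots of 22 mod 29 are 15 and 14. Verify: 15² = 225 ≡ 22 (mod 29)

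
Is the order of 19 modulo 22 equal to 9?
No, the actual order is 10, not 9.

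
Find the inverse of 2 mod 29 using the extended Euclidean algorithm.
Extended GCD: 2(-14) + 29(1) = 1. So 2^(-1) ≡ 15 ≡ 15 (mod 29). Verify: 2 × 15 = 30 ≡ 1 (mod 29)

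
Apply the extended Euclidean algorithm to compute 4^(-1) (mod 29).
Extended GCD: 4(-7) + 29(1) = 1. So 4^(-1) ≡ 22 ≡ 22 (mod 29). Verify: 4 × 22 = 88 ≡ 1 (mod 29)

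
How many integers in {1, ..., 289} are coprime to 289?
272

Prime factorization: 289 = 17^2
Using the formula φ(n) = n × Π(1 - 1/p) for each prime factor p:
φ(289) = 289 × (1 - 1/17)
φ(289) = 272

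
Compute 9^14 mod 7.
Using Fermat: 9^{6} ≡ 1 (mod 7). 14 ≡ 2 (mod 6). So 9^{14} ≡ 9^{2} ≡ 4 (mod 7)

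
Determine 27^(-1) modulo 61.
27^(-1) ≡ 52 (mod 61). Verification: 27 × 52 = 1404 ≡ 1 (mod 61)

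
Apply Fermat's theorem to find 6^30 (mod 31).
By Fermat's Little Theorem, 6^{30} ≡ 1 (mod 31) since 31 is prime and gcd(6, 31) = 1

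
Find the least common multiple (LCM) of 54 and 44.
1188

First find GCD(54, 44) using the Euclidean algorithm:
54 = 1 × 44 + 10
44 = 4 × 10 + 4
10 = 2 × 4 + 2
4 = 2 × 2 + 0
GCD(54, 44) = 2

LCM formula: LCM(a, b) = (a × b) / GCD(a, b)
LCM(54, 44) = (54 × 44) / 2
LCM(54, 44) = 2376 / 2
LCM(54, 44) = 1188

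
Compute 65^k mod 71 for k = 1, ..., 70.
g^1, g^2, ..., g^{70} mod 71: {65, 36, 68, 18, 34, 9, 17, 40, 44, 20, 22, 10, 11, 5, 41, 38, 56, 19, 28, 45, 14, 58, 7, 29, 39, 50, 55, 25, 63, 48, 67, 24, 69, 12, 70, 6, 35, 3, 53, 37, 62, 54, 31, 27, 51, 49, 61, 60, 66, 30, 33, 15, 52, 43, 26, 57, 13, 64, 42, 32, 21, 16, 46, 8, 23, 4, 47, 2, 59, 1}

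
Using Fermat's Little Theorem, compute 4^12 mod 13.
By Fermat's Little Theorem, 4^{12} ≡ 1 (mod 13) since 13 is prime and gcd(4, 13) = 1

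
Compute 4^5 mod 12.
5 = 4 + 1 (binary 101). Repeated squaring mod 12: 4^1 ≡ 4; 4^2 ≡ 4² = 16 ≡ 4; 4^4 ≡ 4² = 16 ≡ 4. Multiply: 4^5 = 4^4 × 4^1 ≡ 4 × 4 (mod 12): 4 × 4 = 16 ≡ 4. So 4^5 ≡ 4 (mod 12).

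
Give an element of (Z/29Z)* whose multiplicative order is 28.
2 has order 28 mod 29 since 2^{28} ≡ 1 (mod 29) and no smaller power works.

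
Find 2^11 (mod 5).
Using Fermat: 2^{4} ≡ 1 (mod 5). 11 ≡ 3 (mod 4). So 2^{11} ≡ 2^{3} ≡ 3 (mod 5)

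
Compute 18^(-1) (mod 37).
18^(-1) ≡ 35 (mod 37). Verification: 18 × 35 = 630 ≡ 1 (mod 37)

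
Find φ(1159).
1080

Prime factorization: 1159 = 19 × 61
Using the formula φ(n) = n × Π(1 - 1/p) for each prime factor p:
φ(1159) = 1159 × (1 - 1/19) × (1 - 1/61)
φ(1159) = 1080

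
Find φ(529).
506

Prime factorization: 529 = 23^2
Using the formula φ(n) = n × Π(1 - 1/p) for each prime factor p:
φ(529) = 529 × (1 - 1/23)
φ(529) = 506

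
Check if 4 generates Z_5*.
p - 1 = 4 has prime divisors 2. Check 4^(4/q) mod 5 for each: 4^(4/2) = 4^2 ≡ 1 (mod 5). Since 4^2 ≡ 1 (mod 5), the order of 4 divides 2 (in fact the order is 2) ≠ 4, so it is not a primitive root.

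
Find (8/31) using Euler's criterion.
(8/31) = 8^{15} mod 31 = 1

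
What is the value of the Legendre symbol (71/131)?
(71/131) = 71^{65} mod 131 = -1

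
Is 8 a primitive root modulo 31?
No

To verify, check if 8^(30/q) ≢ 1 (mod 31) for each prime divisor q of 30
Divisors of 30 = 30: [1, 2, 3, 5, 6, 10, 15, 30]
  8^(30/2) = 8^15 ≡ 1 (mod 31)
  8^(30/3) = 8^10 ≡ 1 (mod 31)
  8^(30/5) = 8^6 ≡ 8 (mod 31)
Conclusion: 8 is not a primitive root modulo 31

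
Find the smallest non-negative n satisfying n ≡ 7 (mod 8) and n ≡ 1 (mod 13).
M = 8 × 13 = 104. M₁ = 13, y₁ ≡ 5 (mod 8). M₂ = 8, y₂ ≡ 5 (mod 13). n = 7×13×5 + 1×8×5 ≡ 79 (mod 104)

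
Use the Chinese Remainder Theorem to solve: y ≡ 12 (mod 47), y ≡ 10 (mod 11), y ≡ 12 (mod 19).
8942

Using the Chinese Remainder Theorem:
M = product of moduli = 9823
For equation 1: M_1 = 209, 209 ≡ 21 (mod 47), inverse of 209 mod 47 is 9 (check: 21 × 9 = 189 ≡ 1 (mod 47))
For equation 2: M_2 = 893, 893 ≡ 2 (mod 11), inverse of 893 mod 11 is 6 (check: 2 × 6 = 12 ≡ 1 (mod 11))
For equation 3: M_3 = 517, 517 ≡ 4 (mod 19), inverse of 517 mod 19 is 5 (check: 4 × 5 = 20 ≡ 1 (mod 19))
Combine: y ≡ Σ r_i×M_i×(M_i⁻¹ mod m_i) = 12×209×9 + 10×893×6 + 12×517×5 = 22572 + 53580 + 31020 = 107172
107172 mod 9823 = 8942
y ≡ 8942 (mod 9823)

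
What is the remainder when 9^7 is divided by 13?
7 = 4 + 2 + 1 (binary 111). Repeated squaring mod 13: 9^1 ≡ 9; 9^2 ≡ 9² = 81 ≡ 3; 9^4 ≡ 3² = 9 ≡ 9. Multiply: 9^7 = 9^4 × 9^2 × 9^1 ≡ 9 × 3 × 9 (mod 13): 9 × 3 = 27 ≡ 1; 1 × 9 = 9 ≡ 9. So 9^7 ≡ 9 (mod 13).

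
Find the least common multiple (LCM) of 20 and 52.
260

First find GCD(20, 52) using the Euclidean algorithm:
20 = 0 × 52 + 20
52 = 2 × 20 + 12
20 = 1 × 12 + 8
12 = 1 × 8 + 4
8 = 2 × 4 + 0
GCD(20, 52) = 4

LCM formula: LCM(a, b) = (a × b) / GCD(a, b)
LCM(20, 52) = (20 × 52) / 4
LCM(20, 52) = 1040 / 4
LCM(20, 52) = 260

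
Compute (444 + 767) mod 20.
11

(444 + 767) = 1211
1211 mod 20 = 11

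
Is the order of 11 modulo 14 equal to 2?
No, the actual order is 3, not 2.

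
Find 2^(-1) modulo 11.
6

Using Extended Euclidean Algorithm:
gcd(2, 11) = 1
Bezout coefficients: 2 × -5 + 11 × 1 = 1
So 2 × -5 ≡ 1 (mod 11)
The inverse is -5 mod 11 = 6
Verification: 2 × 6 = 12 = 1 × 11 + 1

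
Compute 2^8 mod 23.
8 = 8 (binary 1000). Repeated squaring mod 23: 2^1 ≡ 2; 2^2 ≡ 2² = 4 ≡ 4; 2^4 ≡ 4² = 16 ≡ 16; 2^8 ≡ 16² = 256 ≡ 3. So 2^8 ≡ 3 (mod 23).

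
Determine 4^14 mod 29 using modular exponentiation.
Using repeated squaring. 14 = 8 + 4 + 2 (binary 1110). Repeated squaring mod 29: 4^1 ≡ 4; 4^2 ≡ 4² = 16 ≡ 16; 4^4 ≡ 16² = 256 ≡ 24; 4^8 ≡ 24² = 576 ≡ 25. Multiply: 4^14 = 4^8 × 4^4 × 4^2 ≡ 25 × 24 × 16 (mod 29): 25 × 24 = 600 ≡ 20; 20 × 16 = 320 ≡ 1. So 4^14 ≡ 1 (mod 29).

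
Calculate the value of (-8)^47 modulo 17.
Using Fermat: (-8)^{16} ≡ 1 (mod 17). 47 ≡ 15 (mod 16). So (-8)^{47} ≡ (-8)^{15} ≡ 2 (mod 17)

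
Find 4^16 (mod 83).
Using repeated squaring. 16 = 16 (binary 10000). Repeated squaring mod 83: 4^1 ≡ 4; 4^2 ≡ 4² = 16 ≡ 16; 4^4 ≡ 16² = 256 ≡ 7; 4^8 ≡ 7² = 49 ≡ 49; 4^16 ≡ 49² = 2401 ≡ 77. So 4^16 ≡ 77 (mod 83).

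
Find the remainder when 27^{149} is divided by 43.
By Fermat: 27^{42} ≡ 1 (mod 43). 149 = 3×42 + 23. So 27^{149} ≡ 27^{23} ≡ 2 (mod 43)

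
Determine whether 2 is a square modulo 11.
By Euler's criterion: 2^{5} ≡ 10 (mod 11). Since this equals -1 (≡ 10), 2 is not a QR.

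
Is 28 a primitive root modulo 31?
p - 1 = 30 has prime divisors 2, 3, 5. Check 28^(30/q) mod 31 for each: 28^(30/2) = 28^15 ≡ 1, 28^(30/3) = 28^10 ≡ 25, 28^(30/5) = 28^6 ≡ 16 (mod 31). Since 28^15 ≡ 1 (mod 31), the order of 28 divides 15 (in fact the order is 15) ≠ 30, so it is not a primitive root.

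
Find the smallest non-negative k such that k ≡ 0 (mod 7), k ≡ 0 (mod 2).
0

Using the Chinese Remainder Theorem:
M = product of moduli = 14
For equation 1: M_1 = 2, 2 ≡ 2 (mod 7), inverse of 2 mod 7 is 4 (check: 2 × 4 = 8 ≡ 1 (mod 7))
For equation 2: M_2 = 7, 7 ≡ 1 (mod 2), inverse of 7 mod 2 is 1 (check: 1 × 1 = 1 ≡ 1 (mod 2))
Combine: k ≡ Σ r_i×M_i×(M_i⁻¹ mod m_i) = 0×2×4 + 0×7×1 = 0 + 0 = 0
0 mod 14 = 0
k ≡ 0 (mod 14)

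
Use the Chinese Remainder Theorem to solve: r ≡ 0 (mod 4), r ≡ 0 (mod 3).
M = 4 × 3 = 12. M₁ = 3, y₁ ≡ 3 (mod 4). M₂ = 4, y₂ ≡ 1 (mod 3). r = 0×3×3 + 0×4×1 ≡ 0 (mod 12)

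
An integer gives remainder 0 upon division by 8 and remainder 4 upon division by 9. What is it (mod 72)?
M = 8 × 9 = 72. M₁ = 9, y₁ ≡ 1 (mod 8). M₂ = 8, y₂ ≡ 8 (mod 9). z = 0×9×1 + 4×8×8 ≡ 40 (mod 72). The smallest positive such number is 40.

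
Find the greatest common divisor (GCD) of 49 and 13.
1

Using the Euclidean algorithm:
49 = 3 × 13 + 10
13 = 1 × 10 + 3
10 = 3 × 3 + 1
3 = 3 × 1 + 0

GCD(49, 13) = 1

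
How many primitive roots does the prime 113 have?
Number of primitive roots mod 113 = φ(112) = 48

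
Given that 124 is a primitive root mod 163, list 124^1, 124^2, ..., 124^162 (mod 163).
g^1, g^2, ..., g^{162} mod 163: {124, 54, 13, 145, 50, 6, 92, 161, 78, 55, 137, 36, 63, 151, 142, 4, 7, 53, 52, 91, 37, 24, 42, 155, 149, 57, 59, 144, 89, 115, 79, 16, 28, 49, 45, 38, 148, 96, 5, 131, 107, 65, 73, 87, 30, 134, 153, 64, 112, 33, 17, 152, 103, 58, 20, 35, 102, 97, 129, 22, 120, 47, 123, 93, 122, 132, 68, 119, 86, 69, 80, 140, 82, 62, 27, 88, 154, 25, 3, 46, 162, 39, 109, 150, 18, 113, 157, 71, 2, 85, 108, 26, 127, 100, 12, 21, 159, 156, 110, 111, 72, 126, 139, 121, 8, 14, 106, 104, 19, 74, 48, 84, 147, 135, 114, 118, 125, 15, 67, 158, 32, 56, 98, 90, 76, 133, 29, 10, 99, 51, 130, 146, 11, 60, 105, 143, 128, 61, 66, 34, 141, 43, 116, 40, 70, 41, 31, 95, 44, 77, 94, 83, 23, 81, 101, 136, 75, 9, 138, 160, 117, 1}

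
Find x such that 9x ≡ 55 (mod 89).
16

Since gcd(9, 89) = 1 divides 55, a solution exists.
Multiply both sides by the inverse of 9 mod 89:
  9^(-1) mod 89 = 10
  x ≡ 10 × 55 ≡ 550 ≡ 16 (mod 89)
Verification: 9 × 16 = 144 = 1 × 89 + 55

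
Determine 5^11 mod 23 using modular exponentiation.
Using repeated squaring. 11 = 8 + 2 + 1 (binary 1011). Repeated squaring mod 23: 5^1 ≡ 5; 5^2 ≡ 5² = 25 ≡ 2; 5^4 ≡ 2² = 4 ≡ 4; 5^8 ≡ 4² = 16 ≡ 16. Multiply: 5^11 = 5^8 × 5^2 × 5^1 ≡ 16 × 2 × 5 (mod 23): 16 × 2 = 32 ≡ 9; 9 × 5 = 45 ≡ 22. So 5^11 ≡ 22 (mod 23).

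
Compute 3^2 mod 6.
2 = 2 (binary 10). Repeated squaring mod 6: 3^1 ≡ 3; 3^2 ≡ 3² = 9 ≡ 3. So 3^2 ≡ 3 (mod 6).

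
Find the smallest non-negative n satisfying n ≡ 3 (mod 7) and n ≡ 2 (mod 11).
M = 7 × 11 = 77. M₁ = 11, y₁ ≡ 2 (mod 7). M₂ = 7, y₂ ≡ 8 (mod 11). n = 3×11×2 + 2×7×8 ≡ 24 (mod 77)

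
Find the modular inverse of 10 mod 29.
10^(-1) ≡ 3 (mod 29). Verification: 10 × 3 = 30 ≡ 1 (mod 29)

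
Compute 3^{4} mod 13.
3

Using successive squaring:
Binary expansion of 4: 100
Powers of 3 mod 13 (each is the square of the previous):
  3^1 ≡ 3 (mod 13)
  3^2 ≡ 3² = 9 ≡ 9 (mod 13)
  3^4 ≡ 9² = 81 ≡ 3 (mod 13)
4 is a power of 2, so 3^4 is the last square: ≡ 3 (mod 13)
Result: 3^4 ≡ 3 (mod 13)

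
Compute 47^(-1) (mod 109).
58

Using Extended Euclidean Algorithm:
gcd(47, 109) = 1
Bezout coefficients: 47 × -51 + 109 × 22 = 1
So 47 × -51 ≡ 1 (mod 109)
The inverse is -51 mod 109 = 58
Verification: 47 × 58 = 2726 = 25 × 109 + 1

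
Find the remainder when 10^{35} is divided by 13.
By Fermat: 10^{12} ≡ 1 (mod 13). 35 = 2×12 + 11. So 10^{35} ≡ 10^{11} ≡ 4 (mod 13)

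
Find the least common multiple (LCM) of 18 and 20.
180

First find GCD(18, 20) using the Euclidean algorithm:
18 = 0 × 20 + 18
20 = 1 × 18 + 2
18 = 9 × 2 + 0
GCD(18, 20) = 2

LCM formula: LCM(a, b) = (a × b) / GCD(a, b)
LCM(18, 20) = (18 × 20) / 2
LCM(18, 20) = 360 / 2
LCM(18, 20) = 180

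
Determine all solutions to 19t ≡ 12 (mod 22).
18

Since gcd(19, 22) = 1 divides 12, a solution exists.
Multiply both sides by the inverse of 19 mod 22:
  19^(-1) mod 22 = 7
  x ≡ 7 × 12 ≡ 84 ≡ 18 (mod 22)
Verification: 19 × 18 = 342 = 15 × 22 + 12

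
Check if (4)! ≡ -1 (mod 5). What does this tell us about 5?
(4)! mod 5 = 4. Since this equals -1 (mod 5), Wilson confirms 5 is prime.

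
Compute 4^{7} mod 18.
4

Using successive squaring:
Binary expansion of 7: 111
Powers of 4 mod 18 (each is the square of the previous):
  4^1 ≡ 4 (mod 18)
  4^2 ≡ 4² = 16 ≡ 16 (mod 18)
  4^4 ≡ 16² = 256 ≡ 4 (mod 18)
7 = 4 + 2 + 1, so 4^7 = 4^4 × 4^2 × 4^1 ≡ 4 × 16 × 4 (mod 18)
Multiplying step by step:
  4 × 16 = 64 ≡ 10 (mod 18)
  10 × 4 = 40 ≡ 4 (mod 18)
Result: 4^7 ≡ 4 (mod 18)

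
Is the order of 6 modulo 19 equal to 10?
No, the actual order is 9, not 10.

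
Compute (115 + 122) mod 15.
12

(115 + 122) = 237
237 mod 15 = 12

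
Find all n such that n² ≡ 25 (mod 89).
The square roots of 25 mod 89 are 5 and 84. Verify: 5² = 25 ≡ 25 (mod 89)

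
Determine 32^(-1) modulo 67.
32^(-1) ≡ 44 (mod 67). Verification: 32 × 44 = 1408 ≡ 1 (mod 67)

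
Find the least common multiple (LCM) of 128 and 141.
18048

First find GCD(128, 141) using the Euclidean algorithm:
128 = 0 × 141 + 128
141 = 1 × 128 + 13
128 = 9 × 13 + 11
13 = 1 × 11 + 2
11 = 5 × 2 + 1
2 = 2 × 1 + 0
GCD(128, 141) = 1

LCM formula: LCM(a, b) = (a × b) / GCD(a, b)
LCM(128, 141) = (128 × 141) / 1
LCM(128, 141) = 18048 / 1
LCM(128, 141) = 18048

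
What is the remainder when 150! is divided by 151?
By Wilson's theorem, (150)! ≡ -1 ≡ 150 (mod 151)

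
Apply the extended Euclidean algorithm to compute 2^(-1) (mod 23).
Extended GCD: 2(-11) + 23(1) = 1. So 2^(-1) ≡ 12 ≡ 12 (mod 23). Verify: 2 × 12 = 24 ≡ 1 (mod 23)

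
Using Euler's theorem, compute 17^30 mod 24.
By Euler: 17^{8} ≡ 1 (mod 24) since gcd(17, 24) = 1. 30 = 3×8 + 6. So 17^{30} ≡ 17^{6} ≡ 1 (mod 24)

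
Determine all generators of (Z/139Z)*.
Primitive roots mod 139: {2, 3, 12, 15, 17, 18, 19, 21, 22, 26, 32, 40, 50, 53, 56, 58, 61, 68, 70, 72, 73, 85, 88, 90, 92, 93, 98, 101, 102, 104, 108, 109, 110, 111, 114, 115, 119, 123, 126, 128, 130, 132, 134, 135}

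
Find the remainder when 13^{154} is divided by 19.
By Fermat: 13^{18} ≡ 1 (mod 19). 154 = 8×18 + 10. So 13^{154} ≡ 13^{10} ≡ 6 (mod 19)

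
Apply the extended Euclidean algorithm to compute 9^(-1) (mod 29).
Extended GCD: 9(13) + 29(-4) = 1. So 9^(-1) ≡ 13 ≡ 13 (mod 29). Verify: 9 × 13 = 117 ≡ 1 (mod 29)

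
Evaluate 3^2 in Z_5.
2 = 2 (binary 10). Repeated squaring mod 5: 3^1 ≡ 3; 3^2 ≡ 3² = 9 ≡ 4. So 3^2 ≡ 4 (mod 5).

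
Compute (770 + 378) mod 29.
17

(770 + 378) = 1148
1148 mod 29 = 17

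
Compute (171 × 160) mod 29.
13

(171 × 160) = 27360
27360 mod 29 = 13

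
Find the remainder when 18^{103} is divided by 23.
By Fermat: 18^{22} ≡ 1 (mod 23). 103 = 4×22 + 15. So 18^{103} ≡ 18^{15} ≡ 4 (mod 23)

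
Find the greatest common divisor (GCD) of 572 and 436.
4

Using the Euclidean algorithm:
572 = 1 × 436 + 136
436 = 3 × 136 + 28
136 = 4 × 28 + 24
28 = 1 × 24 + 4
24 = 6 × 4 + 0

GCD(572, 436) = 4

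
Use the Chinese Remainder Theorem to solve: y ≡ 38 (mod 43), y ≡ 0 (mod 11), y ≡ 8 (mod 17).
4037

Using the Chinese Remainder Theorem:
M = product of moduli = 8041
For equation 1: M_1 = 187, 187 ≡ 15 (mod 43), inverse of 187 mod 43 is 23 (check: 15 × 23 = 345 ≡ 1 (mod 43))
For equation 2: M_2 = 731, 731 ≡ 5 (mod 11), inverse of 731 mod 11 is 9 (check: 5 × 9 = 45 ≡ 1 (mod 11))
For equation 3: M_3 = 473, 473 ≡ 14 (mod 17), inverse of 473 mod 17 is 11 (check: 14 × 11 = 154 ≡ 1 (mod 17))
Combine: y ≡ Σ r_i×M_i×(M_i⁻¹ mod m_i) = 38×187×23 + 0×731×9 + 8×473×11 = 163438 + 0 + 41624 = 205062
205062 mod 8041 = 4037
y ≡ 4037 (mod 8041)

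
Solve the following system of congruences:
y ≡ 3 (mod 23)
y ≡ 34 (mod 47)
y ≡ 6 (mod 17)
11549

Using the Chinese Remainder Theorem:
M = product of moduli = 18377
For equation 1: M_1 = 799, 799 ≡ 17 (mod 23), inverse of 799 mod 23 is 19 (check: 17 × 19 = 323 ≡ 1 (mod 23))
For equation 2: M_2 = 391, 391 ≡ 15 (mod 47), inverse of 391 mod 47 is 22 (check: 15 × 22 = 330 ≡ 1 (mod 47))
For equation 3: M_3 = 1081, 1081 ≡ 10 (mod 17), inverse of 1081 mod 17 is 12 (check: 10 × 12 = 120 ≡ 1 (mod 17))
Combine: y ≡ Σ r_i×M_i×(M_i⁻¹ mod m_i) = 3×799×19 + 34×391×22 + 6×1081×12 = 45543 + 292468 + 77832 = 415843
415843 mod 18377 = 11549
y ≡ 11549 (mod 18377)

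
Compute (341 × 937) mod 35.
2

(341 × 937) = 319517
319517 mod 35 = 2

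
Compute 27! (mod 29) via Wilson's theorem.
(28)! = (27)! × (28) ≡ -1 (mod 29). So (27)! ≡ -1 × (28)^(-1) ≡ (-1)×(-1) = 1 (mod 29)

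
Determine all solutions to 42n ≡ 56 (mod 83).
29

Since gcd(42, 83) = 1 divides 56, a solution exists.
Multiply both sides by the inverse of 42 mod 83:
  42^(-1) mod 83 = 2
  x ≡ 2 × 56 ≡ 112 ≡ 29 (mod 83)
Verification: 42 × 29 = 1218 = 14 × 83 + 56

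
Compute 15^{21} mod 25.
0

Using successive squaring:
Binary expansion of 21: 10101
Powers of 15 mod 25 (each is the square of the previous):
  15^1 ≡ 15 (mod 25)
  15^2 ≡ 15² = 225 ≡ 0 (mod 25)
  15^4 ≡ 0² = 0 ≡ 0 (mod 25)
  15^8 ≡ 0² = 0 ≡ 0 (mod 25)
  15^16 ≡ 0² = 0 ≡ 0 (mod 25)
21 = 16 + 4 + 1, so 15^21 = 15^16 × 15^4 × 15^1 ≡ 0 × 0 × 15 (mod 25)
Multiplying step by step:
  0 × 0 = 0 ≡ 0 (mod 25)
  0 × 15 = 0 ≡ 0 (mod 25)
Result: 15^21 ≡ 0 (mod 25)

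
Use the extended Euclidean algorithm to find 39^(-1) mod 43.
Extended GCD: 39(-11) + 43(10) = 1. So 39^(-1) ≡ 32 ≡ 32 (mod 43). Verify: 39 × 32 = 1248 ≡ 1 (mod 43)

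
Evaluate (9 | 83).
(9/83) = 9^{41} mod 83 = 1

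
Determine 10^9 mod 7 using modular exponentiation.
10 ≡ 3 (mod 7). 9 = 8 + 1 (binary 1001). Repeated squaring mod 7: 3^1 ≡ 3; 3^2 ≡ 3² = 9 ≡ 2; 3^4 ≡ 2² = 4 ≡ 4; 3^8 ≡ 4² = 16 ≡ 2. Multiply: 10^9 ≡ 3^8 × 3^1 ≡ 2 × 3 (mod 7): 2 × 3 = 6 ≡ 6. So 10^9 ≡ 6 (mod 7).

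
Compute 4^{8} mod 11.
9

Using successive squaring:
Binary expansion of 8: 1000
Powers of 4 mod 11 (each is the square of the previous):
  4^1 ≡ 4 (mod 11)
  4^2 ≡ 4² = 16 ≡ 5 (mod 11)
  4^4 ≡ 5² = 25 ≡ 3 (mod 11)
  4^8 ≡ 3² = 9 ≡ 9 (mod 11)
8 is a power of 2, so 4^8 is the last square: ≡ 9 (mod 11)
Result: 4^8 ≡ 9 (mod 11)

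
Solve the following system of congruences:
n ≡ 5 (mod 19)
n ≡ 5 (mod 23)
5

Using the Chinese Remainder Theorem:
M = product of moduli = 437
For equation 1: M_1 = 23, 23 ≡ 4 (mod 19), inverse of 23 mod 19 is 5 (check: 4 × 5 = 20 ≡ 1 (mod 19))
For equation 2: M_2 = 19, 19 ≡ 19 (mod 23), inverse of 19 mod 23 is 17 (check: 19 × 17 = 323 ≡ 1 (mod 23))
Combine: n ≡ Σ r_i×M_i×(M_i⁻¹ mod m_i) = 5×23×5 + 5×19×17 = 575 + 1615 = 2190
2190 mod 437 = 5
n ≡ 5 (mod 437)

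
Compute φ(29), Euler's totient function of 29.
28

Prime factorization: 29 = 29
Using the formula φ(n) = n × Π(1 - 1/p) for each prime factor p:
φ(29) = 29 × (1 - 1/29)
φ(29) = 28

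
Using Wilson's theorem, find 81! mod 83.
(82)! = (81)! × (82) ≡ -1 (mod 83). So (81)! ≡ -1 × (82)^(-1) ≡ (-1)×(-1) = 1 (mod 83)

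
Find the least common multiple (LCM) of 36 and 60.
180

First find GCD(36, 60) using the Euclidean algorithm:
36 = 0 × 60 + 36
60 = 1 × 36 + 24
36 = 1 × 24 + 12
24 = 2 × 12 + 0
GCD(36, 60) = 12

LCM formula: LCM(a, b) = (a × b) / GCD(a, b)
LCM(36, 60) = (36 × 60) / 12
LCM(36, 60) = 2160 / 12
LCM(36, 60) = 180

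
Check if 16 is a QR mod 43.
By Euler's criterion: 16^{21} ≡ 1 (mod 43). Since this equals 1, 16 is a QR.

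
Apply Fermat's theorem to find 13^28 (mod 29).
By Fermat's Little Theorem, 13^{28} ≡ 1 (mod 29) since 29 is prime and gcd(13, 29) = 1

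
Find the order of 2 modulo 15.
Powers of 2 mod 15: 2^1≡2, 2^2≡4, 2^3≡8, 2^4≡1. Order = 4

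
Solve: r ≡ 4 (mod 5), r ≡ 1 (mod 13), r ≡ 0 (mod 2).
M = 5 × 13 × 2 = 130. M₁ = 26, y₁ ≡ 1 (mod 5). M₂ = 10, y₂ ≡ 4 (mod 13). M₃ = 65, y₃ ≡ 1 (mod 2). r = 4×26×1 + 1×10×4 + 0×65×1 ≡ 14 (mod 130)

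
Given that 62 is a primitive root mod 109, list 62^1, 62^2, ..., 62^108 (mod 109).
g^1, g^2, ..., g^{108} mod 109: {62, 29, 54, 78, 40, 82, 70, 89, 68, 74, 10, 75, 72, 104, 17, 73, 57, 46, 18, 26, 86, 100, 96, 66, 59, 61, 76, 25, 24, 71, 42, 97, 19, 88, 6, 45, 65, 106, 32, 22, 56, 93, 98, 81, 8, 60, 14, 105, 79, 102, 2, 15, 58, 108, 47, 80, 55, 31, 69, 27, 39, 20, 41, 35, 99, 34, 37, 5, 92, 36, 52, 63, 91, 83, 23, 9, 13, 43, 50, 48, 33, 84, 85, 38, 67, 12, 90, 21, 103, 64, 44, 3, 77, 87, 53, 16, 11, 28, 101, 49, 95, 4, 30, 7, 107, 94, 51, 1}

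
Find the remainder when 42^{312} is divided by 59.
By Fermat: 42^{58} ≡ 1 (mod 59). 312 = 5×58 + 22. So 42^{312} ≡ 42^{22} ≡ 21 (mod 59)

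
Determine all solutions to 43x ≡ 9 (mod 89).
83

Since gcd(43, 89) = 1 divides 9, a solution exists.
Multiply both sides by the inverse of 43 mod 89:
  43^(-1) mod 89 = 29
  x ≡ 29 × 9 ≡ 261 ≡ 83 (mod 89)
Verification: 43 × 83 = 3569 = 40 × 89 + 9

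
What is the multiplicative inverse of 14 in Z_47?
14^(-1) ≡ 37 (mod 47). Verification: 14 × 37 = 518 ≡ 1 (mod 47)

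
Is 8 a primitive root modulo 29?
Yes

To verify, check if 8^(28/q) ≢ 1 (mod 29) for each prime divisor q of 28
Divisors of 28 = 28: [1, 2, 4, 7, 14, 28]
  8^(28/2) = 8^14 ≡ 28 (mod 29)
  8^(28/7) = 8^4 ≡ 7 (mod 29)
Conclusion: 8 is a primitive root modulo 29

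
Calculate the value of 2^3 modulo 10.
3 = 2 + 1 (binary 11). Repeated squaring mod 10: 2^1 ≡ 2; 2^2 ≡ 2² = 4 ≡ 4. Multiply: 2^3 = 2^2 × 2^1 ≡ 4 × 2 (mod 10): 4 × 2 = 8 ≡ 8. So 2^3 ≡ 8 (mod 10).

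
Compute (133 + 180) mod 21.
19

(133 + 180) = 313
313 mod 21 = 19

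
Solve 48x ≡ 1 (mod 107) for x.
29

Using Extended Euclidean Algorithm:
gcd(48, 107) = 1
Bezout coefficients: 48 × 29 + 107 × -13 = 1
So 48 × 29 ≡ 1 (mod 107)
The inverse is 29 mod 107 = 29
Verification: 48 × 29 = 1392 = 13 × 107 + 1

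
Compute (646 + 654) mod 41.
29

(646 + 654) = 1300
1300 mod 41 = 29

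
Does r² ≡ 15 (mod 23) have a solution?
By Euler's criterion: 15^{11} ≡ 22 (mod 23). Since this equals -1 (≡ 22), 15 is not a QR.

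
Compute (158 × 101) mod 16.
6

(158 × 101) = 15958
15958 mod 16 = 6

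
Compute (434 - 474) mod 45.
5

(434 - 474) = -40
-40 mod 45 = 5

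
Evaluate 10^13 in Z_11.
Using Fermat: 10^{10} ≡ 1 (mod 11). 13 ≡ 3 (mod 10). So 10^{13} ≡ 10^{3} ≡ 10 (mod 11)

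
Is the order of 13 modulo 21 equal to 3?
No, the actual order is 2, not 3.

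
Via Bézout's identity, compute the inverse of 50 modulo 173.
Extended GCD: 50(45) + 173(-13) = 1. So 50^(-1) ≡ 45 ≡ 45 (mod 173). Verify: 50 × 45 = 2250 ≡ 1 (mod 173)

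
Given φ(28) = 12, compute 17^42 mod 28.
By Euler: 17^{12} ≡ 1 (mod 28) since gcd(17, 28) = 1. 42 = 3×12 + 6. So 17^{42} ≡ 17^{6} ≡ 1 (mod 28)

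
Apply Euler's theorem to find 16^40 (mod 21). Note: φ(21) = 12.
By Euler: 16^{12} ≡ 1 (mod 21) since gcd(16, 21) = 1. 40 = 3×12 + 4. So 16^{40} ≡ 16^{4} ≡ 16 (mod 21)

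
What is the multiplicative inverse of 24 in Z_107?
58

Using Extended Euclidean Algorithm:
gcd(24, 107) = 1
Bezout coefficients: 24 × -49 + 107 × 11 = 1
So 24 × -49 ≡ 1 (mod 107)
The inverse is -49 mod 107 = 58
Verification: 24 × 58 = 1392 = 13 × 107 + 1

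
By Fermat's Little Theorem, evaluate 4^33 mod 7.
By Fermat: 4^{6} ≡ 1 (mod 7). 33 = 5×6 + 3. So 4^{33} ≡ 4^{3} ≡ 1 (mod 7)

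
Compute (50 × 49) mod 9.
2

(50 × 49) = 2450
2450 mod 9 = 2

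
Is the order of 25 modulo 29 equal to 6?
No, the actual order is 7, not 6.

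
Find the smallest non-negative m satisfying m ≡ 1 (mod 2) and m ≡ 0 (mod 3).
M = 2 × 3 = 6. M₁ = 3, y₁ ≡ 1 (mod 2). M₂ = 2, y₂ ≡ 2 (mod 3). m = 1×3×1 + 0×2×2 ≡ 3 (mod 6)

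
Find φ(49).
42

Prime factorization: 49 = 7^2
Using the formula φ(n) = n × Π(1 - 1/p) for each prime factor p:
φ(49) = 49 × (1 - 1/7)
φ(49) = 42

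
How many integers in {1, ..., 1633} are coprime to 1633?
1540

Prime factorization: 1633 = 23 × 71
Using the formula φ(n) = n × Π(1 - 1/p) for each prime factor p:
φ(1633) = 1633 × (1 - 1/23) × (1 - 1/71)
φ(1633) = 1540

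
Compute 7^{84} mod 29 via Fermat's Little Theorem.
1

By Fermat's Little Theorem, a^(p-1) ≡ 1 (mod p) for prime p and gcd(a, p) = 1
Here p = 29, so 7^28 ≡ 1 (mod 29)
We can reduce the exponent: 84 mod 28 = 0
So 7^84 ≡ 7^0 (mod 29)
Computing: 7^0 mod 29 = 1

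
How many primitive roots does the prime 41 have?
Number of primitive roots mod 41 = φ(40) = 16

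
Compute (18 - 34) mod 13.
10

(18 - 34) = -16
-16 mod 13 = 10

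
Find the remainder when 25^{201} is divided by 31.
By Fermat: 25^{30} ≡ 1 (mod 31). 201 = 6×30 + 21. So 25^{201} ≡ 25^{21} ≡ 1 (mod 31)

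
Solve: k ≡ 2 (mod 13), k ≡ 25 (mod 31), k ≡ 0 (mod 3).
M = 13 × 31 × 3 = 1209. M₁ = 93, y₁ ≡ 7 (mod 13). M₂ = 39, y₂ ≡ 4 (mod 31). M₃ = 403, y₃ ≡ 1 (mod 3). k = 2×93×7 + 25×39×4 + 0×403×1 ≡ 366 (mod 1209)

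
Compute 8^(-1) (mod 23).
8^(-1) ≡ 3 (mod 23). Verification: 8 × 3 = 24 ≡ 1 (mod 23)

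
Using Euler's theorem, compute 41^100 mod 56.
By Euler: 41^{24} ≡ 1 (mod 56) since gcd(41, 56) = 1. 100 = 4×24 + 4. So 41^{100} ≡ 41^{4} ≡ 1 (mod 56)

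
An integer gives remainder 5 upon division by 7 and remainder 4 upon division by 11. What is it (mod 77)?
M = 7 × 11 = 77. M₁ = 11, y₁ ≡ 2 (mod 7). M₂ = 7, y₂ ≡ 8 (mod 11). y = 5×11×2 + 4×7×8 ≡ 26 (mod 77). The smallest positive such number is 26.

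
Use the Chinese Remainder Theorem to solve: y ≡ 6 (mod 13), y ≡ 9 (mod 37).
305

Using the Chinese Remainder Theorem:
M = product of moduli = 481
For equation 1: M_1 = 37, 37 ≡ 11 (mod 13), inverse of 37 mod 13 is 6 (check: 11 × 6 = 66 ≡ 1 (mod 13))
For equation 2: M_2 = 13, 13 ≡ 13 (mod 37), inverse of 13 mod 37 is 20 (check: 13 × 20 = 260 ≡ 1 (mod 37))
Combine: y ≡ Σ r_i×M_i×(M_i⁻¹ mod m_i) = 6×37×6 + 9×13×20 = 1332 + 2340 = 3672
3672 mod 481 = 305
y ≡ 305 (mod 481)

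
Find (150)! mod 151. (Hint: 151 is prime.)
By Wilson's theorem, (150)! ≡ -1 ≡ 150 (mod 151)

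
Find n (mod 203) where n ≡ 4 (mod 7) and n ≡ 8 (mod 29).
M = 7 × 29 = 203. M₁ = 29, y₁ ≡ 1 (mod 7). M₂ = 7, y₂ ≡ 25 (mod 29). n = 4×29×1 + 8×7×25 ≡ 95 (mod 203)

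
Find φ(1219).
1144

Prime factorization: 1219 = 23 × 53
Using the formula φ(n) = n × Π(1 - 1/p) for each prime factor p:
φ(1219) = 1219 × (1 - 1/23) × (1 - 1/53)
φ(1219) = 1144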